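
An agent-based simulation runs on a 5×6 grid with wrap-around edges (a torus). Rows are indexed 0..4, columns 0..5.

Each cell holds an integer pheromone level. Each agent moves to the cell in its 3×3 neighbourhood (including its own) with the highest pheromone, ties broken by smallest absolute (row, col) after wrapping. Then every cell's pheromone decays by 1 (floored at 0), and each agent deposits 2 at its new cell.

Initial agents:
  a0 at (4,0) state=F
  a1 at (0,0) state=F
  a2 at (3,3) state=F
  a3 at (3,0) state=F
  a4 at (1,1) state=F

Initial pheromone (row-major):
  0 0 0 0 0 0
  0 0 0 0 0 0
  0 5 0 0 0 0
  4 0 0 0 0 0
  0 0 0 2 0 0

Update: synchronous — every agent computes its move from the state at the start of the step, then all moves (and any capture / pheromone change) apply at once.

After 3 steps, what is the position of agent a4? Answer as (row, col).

t=1: a0@(3,0) a1@(0,0) a2@(4,3) a3@(2,1) a4@(2,1) | pheromone: 2 0 0 0 0 0 / 0 0 0 0 0 0 / 0 8 0 0 0 0 / 5 0 0 0 0 0 / 0 0 0 3 0 0
t=2: a0@(2,1) a1@(0,0) a2@(4,3) a3@(2,1) a4@(2,1) | pheromone: 3 0 0 0 0 0 / 0 0 0 0 0 0 / 0 13 0 0 0 0 / 4 0 0 0 0 0 / 0 0 0 4 0 0
t=3: a0@(2,1) a1@(0,0) a2@(4,3) a3@(2,1) a4@(2,1) | pheromone: 4 0 0 0 0 0 / 0 0 0 0 0 0 / 0 18 0 0 0 0 / 3 0 0 0 0 0 / 0 0 0 5 0 0

(2, 1)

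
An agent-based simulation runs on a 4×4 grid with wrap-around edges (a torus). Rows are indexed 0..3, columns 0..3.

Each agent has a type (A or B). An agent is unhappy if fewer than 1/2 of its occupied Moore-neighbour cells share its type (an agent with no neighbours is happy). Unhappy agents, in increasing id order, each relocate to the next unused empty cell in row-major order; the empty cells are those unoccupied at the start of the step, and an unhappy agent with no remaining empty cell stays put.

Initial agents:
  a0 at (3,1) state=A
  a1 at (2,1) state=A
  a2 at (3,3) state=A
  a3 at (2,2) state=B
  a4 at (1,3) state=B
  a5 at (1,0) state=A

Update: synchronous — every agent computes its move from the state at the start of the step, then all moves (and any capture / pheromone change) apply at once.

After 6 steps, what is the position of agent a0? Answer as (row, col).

(3, 1)

t=1: a0@(3,1):A a1@(2,1):A a2@(0,0):A a3@(0,1):B a4@(1,3):B a5@(1,0):A
t=2: a0@(3,1):A a1@(2,1):A a2@(0,0):A a3@(0,2):B a4@(0,3):B a5@(1,0):A
t=3: a0@(3,1):A a1@(2,1):A a2@(0,0):A a3@(0,2):B a4@(0,1):B a5@(1,0):A
t=4: a0@(3,1):A a1@(2,1):A a2@(0,0):A a3@(0,2):B a4@(0,3):B a5@(1,0):A
t=5: a0@(3,1):A a1@(2,1):A a2@(0,0):A a3@(0,2):B a4@(0,1):B a5@(1,0):A
t=6: a0@(3,1):A a1@(2,1):A a2@(0,0):A a3@(0,2):B a4@(0,3):B a5@(1,0):A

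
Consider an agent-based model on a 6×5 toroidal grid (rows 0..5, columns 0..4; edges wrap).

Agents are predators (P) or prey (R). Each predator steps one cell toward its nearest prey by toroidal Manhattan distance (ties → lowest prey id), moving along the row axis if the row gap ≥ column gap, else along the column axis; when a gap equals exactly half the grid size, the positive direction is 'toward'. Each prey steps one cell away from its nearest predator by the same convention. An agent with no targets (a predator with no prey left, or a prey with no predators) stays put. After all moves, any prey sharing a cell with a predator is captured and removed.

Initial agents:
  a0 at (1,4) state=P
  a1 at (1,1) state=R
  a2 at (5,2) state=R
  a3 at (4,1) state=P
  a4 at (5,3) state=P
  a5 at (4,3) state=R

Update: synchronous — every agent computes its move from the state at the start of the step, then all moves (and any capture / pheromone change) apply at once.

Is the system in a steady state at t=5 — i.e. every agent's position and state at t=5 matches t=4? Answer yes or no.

t=1: a0@(1,0):P a1@(1,2):R a3@(5,1):P a4@(5,2):P a5@(3,3):R
t=2: a0@(1,1):P a1@(1,3):R a3@(0,1):P a4@(0,2):P a5@(2,3):R
t=3: a0@(1,2):P a1@(1,4):R a3@(0,2):P a4@(1,2):P a5@(2,4):R
t=4: a0@(1,3):P a1@(1,0):R a3@(0,3):P a4@(1,3):P a5@(2,0):R
t=5: a0@(1,4):P a1@(1,1):R a3@(0,4):P a4@(1,4):P a5@(2,1):R

no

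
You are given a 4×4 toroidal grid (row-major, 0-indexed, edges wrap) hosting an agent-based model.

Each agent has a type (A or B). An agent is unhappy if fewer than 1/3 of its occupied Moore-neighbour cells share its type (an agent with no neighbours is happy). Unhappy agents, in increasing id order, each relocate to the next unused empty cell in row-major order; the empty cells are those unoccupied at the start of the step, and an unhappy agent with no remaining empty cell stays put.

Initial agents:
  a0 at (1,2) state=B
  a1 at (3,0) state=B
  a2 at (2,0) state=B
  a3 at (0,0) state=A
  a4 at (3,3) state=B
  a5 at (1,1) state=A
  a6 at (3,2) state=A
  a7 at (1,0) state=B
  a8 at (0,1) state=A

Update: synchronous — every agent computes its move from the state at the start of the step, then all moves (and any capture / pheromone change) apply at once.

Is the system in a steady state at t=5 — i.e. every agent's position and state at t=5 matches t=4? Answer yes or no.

yes

t=1: a0@(0,2):B a1@(3,0):B a2@(2,0):B a3@(0,0):A a4@(3,3):B a5@(1,1):A a6@(3,2):A a7@(0,3):B a8@(0,1):A
t=2: a0@(0,2):B a1@(3,0):B a2@(2,0):B a3@(0,0):A a4@(3,3):B a5@(1,1):A a6@(1,0):A a7@(0,3):B a8@(0,1):A
t=3: (unchanged — steady state)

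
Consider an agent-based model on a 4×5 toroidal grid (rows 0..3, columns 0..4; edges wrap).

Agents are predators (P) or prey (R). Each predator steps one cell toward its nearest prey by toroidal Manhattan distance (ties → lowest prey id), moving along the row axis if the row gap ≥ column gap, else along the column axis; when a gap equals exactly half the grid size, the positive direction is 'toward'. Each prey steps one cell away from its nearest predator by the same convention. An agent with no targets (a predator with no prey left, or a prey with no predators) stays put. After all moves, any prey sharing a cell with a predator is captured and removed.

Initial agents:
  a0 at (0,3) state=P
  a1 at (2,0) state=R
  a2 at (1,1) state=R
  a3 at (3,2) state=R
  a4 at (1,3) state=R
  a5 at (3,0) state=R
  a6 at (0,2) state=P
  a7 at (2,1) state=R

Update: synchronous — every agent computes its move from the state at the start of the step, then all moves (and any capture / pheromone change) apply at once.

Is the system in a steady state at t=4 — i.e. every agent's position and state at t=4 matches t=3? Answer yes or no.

no

t=1: a0@(1,3):P a1@(1,0):R a2@(2,1):R a3@(2,2):R a4@(2,3):R a5@(3,1):R a6@(3,2):P a7@(1,1):R
t=2: a0@(2,3):P a1@(1,1):R a2@(1,1):R a3@(1,2):R a4@(3,3):R a5@(3,0):R a6@(2,2):P a7@(1,0):R
t=3: a0@(3,3):P a1@(0,1):R a2@(0,1):R a3@(0,2):R a4@(0,3):R a5@(3,1):R a6@(1,2):P a7@(1,1):R
t=4: a0@(0,3):P a1@(3,1):R a2@(3,1):R a3@(3,2):R a4@(1,3):R a5@(3,0):R a6@(0,2):P a7@(1,0):R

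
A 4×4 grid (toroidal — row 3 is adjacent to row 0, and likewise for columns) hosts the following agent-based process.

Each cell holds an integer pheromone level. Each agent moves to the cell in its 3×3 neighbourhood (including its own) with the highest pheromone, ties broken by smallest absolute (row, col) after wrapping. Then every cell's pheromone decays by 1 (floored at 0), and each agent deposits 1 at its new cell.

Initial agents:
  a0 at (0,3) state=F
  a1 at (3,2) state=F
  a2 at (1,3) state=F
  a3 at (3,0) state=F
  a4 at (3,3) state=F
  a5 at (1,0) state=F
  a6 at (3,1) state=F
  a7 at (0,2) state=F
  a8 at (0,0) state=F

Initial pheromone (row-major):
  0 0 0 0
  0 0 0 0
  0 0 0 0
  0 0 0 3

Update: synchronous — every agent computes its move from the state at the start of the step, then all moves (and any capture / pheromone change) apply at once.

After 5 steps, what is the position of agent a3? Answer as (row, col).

(3, 3)

t=1: a0@(3,3) a1@(3,3) a2@(0,0) a3@(3,3) a4@(3,3) a5@(0,0) a6@(0,0) a7@(3,3) a8@(3,3) | pheromone: 3 0 0 0 / 0 0 0 0 / 0 0 0 0 / 0 0 0 8
t=2: a0@(3,3) a1@(3,3) a2@(3,3) a3@(3,3) a4@(3,3) a5@(3,3) a6@(3,3) a7@(3,3) a8@(3,3) | pheromone: 2 0 0 0 / 0 0 0 0 / 0 0 0 0 / 0 0 0 16
t=3: a0@(3,3) a1@(3,3) a2@(3,3) a3@(3,3) a4@(3,3) a5@(3,3) a6@(3,3) a7@(3,3) a8@(3,3) | pheromone: 1 0 0 0 / 0 0 0 0 / 0 0 0 0 / 0 0 0 24
t=4: a0@(3,3) a1@(3,3) a2@(3,3) a3@(3,3) a4@(3,3) a5@(3,3) a6@(3,3) a7@(3,3) a8@(3,3) | pheromone: 0 0 0 0 / 0 0 0 0 / 0 0 0 0 / 0 0 0 32
t=5: a0@(3,3) a1@(3,3) a2@(3,3) a3@(3,3) a4@(3,3) a5@(3,3) a6@(3,3) a7@(3,3) a8@(3,3) | pheromone: 0 0 0 0 / 0 0 0 0 / 0 0 0 0 / 0 0 0 40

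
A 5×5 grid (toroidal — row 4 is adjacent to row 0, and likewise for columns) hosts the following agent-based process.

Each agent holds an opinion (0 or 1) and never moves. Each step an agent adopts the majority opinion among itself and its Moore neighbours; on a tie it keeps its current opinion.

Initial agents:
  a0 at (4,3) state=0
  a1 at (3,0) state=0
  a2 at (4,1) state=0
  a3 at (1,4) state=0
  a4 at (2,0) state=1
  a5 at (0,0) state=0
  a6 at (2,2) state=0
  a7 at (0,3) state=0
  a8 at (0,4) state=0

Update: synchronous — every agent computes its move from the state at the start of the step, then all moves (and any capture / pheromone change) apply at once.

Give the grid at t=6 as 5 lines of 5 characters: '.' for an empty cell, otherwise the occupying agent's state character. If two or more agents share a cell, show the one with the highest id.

t=1: a0@(4,3):0 a1@(3,0):0 a2@(4,1):0 a3@(1,4):0 a4@(2,0):0 a5@(0,0):0 a6@(2,2):0 a7@(0,3):0 a8@(0,4):0
t=2: (unchanged — steady state)

0..00
....0
0.0..
0....
.0.0.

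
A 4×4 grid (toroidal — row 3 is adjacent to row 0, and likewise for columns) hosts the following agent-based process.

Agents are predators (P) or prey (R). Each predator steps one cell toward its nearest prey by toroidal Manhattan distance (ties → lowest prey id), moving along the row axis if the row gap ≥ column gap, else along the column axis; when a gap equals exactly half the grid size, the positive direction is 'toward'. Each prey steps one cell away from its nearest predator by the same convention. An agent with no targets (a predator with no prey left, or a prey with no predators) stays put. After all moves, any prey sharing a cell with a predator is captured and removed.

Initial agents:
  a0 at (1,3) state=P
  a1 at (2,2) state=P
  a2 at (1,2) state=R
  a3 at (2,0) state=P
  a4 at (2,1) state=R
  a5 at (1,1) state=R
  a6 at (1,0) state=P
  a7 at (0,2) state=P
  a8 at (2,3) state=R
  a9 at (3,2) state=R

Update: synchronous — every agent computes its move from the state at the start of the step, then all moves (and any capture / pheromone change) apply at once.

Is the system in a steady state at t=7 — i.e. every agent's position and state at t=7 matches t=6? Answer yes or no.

t=1: a0@(1,2):P a1@(1,2):P a3@(2,1):P a4@(2,0):R a6@(1,1):P a7@(1,2):P a8@(3,3):R a9@(0,2):R
t=2: a0@(0,2):P a1@(0,2):P a3@(2,0):P a4@(2,3):R a6@(2,1):P a7@(0,2):P a8@(2,3):R a9@(3,2):R
t=3: a0@(3,2):P a1@(3,2):P a3@(2,3):P a6@(2,2):P a7@(3,2):P
t=4: (unchanged — steady state)

yes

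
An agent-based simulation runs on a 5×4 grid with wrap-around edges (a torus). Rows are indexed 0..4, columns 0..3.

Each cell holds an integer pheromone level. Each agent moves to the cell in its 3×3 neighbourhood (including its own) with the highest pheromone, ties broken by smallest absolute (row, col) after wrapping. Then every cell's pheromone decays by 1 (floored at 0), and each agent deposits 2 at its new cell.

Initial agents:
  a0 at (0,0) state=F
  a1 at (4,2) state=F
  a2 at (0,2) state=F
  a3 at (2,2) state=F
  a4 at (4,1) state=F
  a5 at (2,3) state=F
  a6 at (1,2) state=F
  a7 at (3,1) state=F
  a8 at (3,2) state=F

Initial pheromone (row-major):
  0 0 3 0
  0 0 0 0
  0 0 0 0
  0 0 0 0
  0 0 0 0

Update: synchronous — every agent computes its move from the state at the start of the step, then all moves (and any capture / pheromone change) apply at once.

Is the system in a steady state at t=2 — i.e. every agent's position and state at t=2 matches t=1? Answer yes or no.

t=1: a0@(0,0) a1@(0,2) a2@(0,2) a3@(1,1) a4@(0,2) a5@(1,0) a6@(0,2) a7@(2,0) a8@(2,1) | pheromone: 2 0 10 0 / 2 2 0 0 / 2 2 0 0 / 0 0 0 0 / 0 0 0 0
t=2: a0@(0,0) a1@(0,2) a2@(0,2) a3@(0,2) a4@(0,2) a5@(0,0) a6@(0,2) a7@(1,0) a8@(1,0) | pheromone: 5 0 19 0 / 5 1 0 0 / 1 1 0 0 / 0 0 0 0 / 0 0 0 0

no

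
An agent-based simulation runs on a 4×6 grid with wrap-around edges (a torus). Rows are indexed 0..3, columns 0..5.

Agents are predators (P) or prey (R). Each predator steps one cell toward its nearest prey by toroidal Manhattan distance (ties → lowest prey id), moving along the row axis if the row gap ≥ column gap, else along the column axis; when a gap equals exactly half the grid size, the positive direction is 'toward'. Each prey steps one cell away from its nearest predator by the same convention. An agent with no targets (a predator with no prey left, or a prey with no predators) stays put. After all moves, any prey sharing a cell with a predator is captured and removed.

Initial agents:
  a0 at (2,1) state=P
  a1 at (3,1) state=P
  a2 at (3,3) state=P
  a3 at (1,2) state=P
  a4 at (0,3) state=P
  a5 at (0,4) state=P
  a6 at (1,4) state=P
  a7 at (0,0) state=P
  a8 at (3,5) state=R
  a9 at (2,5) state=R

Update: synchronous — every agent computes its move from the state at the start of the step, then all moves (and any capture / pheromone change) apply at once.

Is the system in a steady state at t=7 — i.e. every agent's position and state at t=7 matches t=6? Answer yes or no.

yes

t=1: a0@(2,0):P a1@(3,0):P a2@(3,4):P a3@(1,3):P a4@(0,4):P a5@(3,4):P a6@(2,4):P a7@(3,0):P
t=2: (unchanged — steady state)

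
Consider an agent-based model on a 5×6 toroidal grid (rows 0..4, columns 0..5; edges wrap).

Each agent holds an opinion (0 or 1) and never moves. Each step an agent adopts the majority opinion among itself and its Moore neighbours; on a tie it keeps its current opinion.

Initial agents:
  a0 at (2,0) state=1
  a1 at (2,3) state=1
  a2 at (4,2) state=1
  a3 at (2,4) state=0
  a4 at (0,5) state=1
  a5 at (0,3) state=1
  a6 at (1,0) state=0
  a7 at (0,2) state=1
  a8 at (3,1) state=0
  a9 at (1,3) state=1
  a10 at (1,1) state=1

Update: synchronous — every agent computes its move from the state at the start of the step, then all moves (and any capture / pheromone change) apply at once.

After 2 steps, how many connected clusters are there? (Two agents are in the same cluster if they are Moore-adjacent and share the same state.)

t=1: a0@(2,0):1 a1@(2,3):1 a2@(4,2):1 a3@(2,4):1 a4@(0,5):1 a5@(0,3):1 a6@(1,0):1 a7@(0,2):1 a8@(3,1):1 a9@(1,3):1 a10@(1,1):1
t=2: (unchanged — steady state)

1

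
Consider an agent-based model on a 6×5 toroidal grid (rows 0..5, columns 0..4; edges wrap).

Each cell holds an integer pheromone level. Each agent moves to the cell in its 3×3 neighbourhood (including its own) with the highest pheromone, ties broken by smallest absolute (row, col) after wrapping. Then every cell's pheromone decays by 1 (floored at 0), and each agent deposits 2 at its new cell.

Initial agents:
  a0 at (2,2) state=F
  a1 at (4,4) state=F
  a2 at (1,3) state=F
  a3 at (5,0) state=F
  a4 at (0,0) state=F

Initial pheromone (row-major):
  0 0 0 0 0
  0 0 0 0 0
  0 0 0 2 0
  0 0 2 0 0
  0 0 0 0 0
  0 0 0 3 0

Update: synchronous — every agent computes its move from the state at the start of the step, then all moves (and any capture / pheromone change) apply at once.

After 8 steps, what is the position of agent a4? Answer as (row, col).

(0, 0)

t=1: a0@(2,3) a1@(5,3) a2@(2,3) a3@(0,0) a4@(0,0) | pheromone: 4 0 0 0 0 / 0 0 0 0 0 / 0 0 0 5 0 / 0 0 1 0 0 / 0 0 0 0 0 / 0 0 0 4 0
t=2: a0@(2,3) a1@(5,3) a2@(2,3) a3@(0,0) a4@(0,0) | pheromone: 7 0 0 0 0 / 0 0 0 0 0 / 0 0 0 8 0 / 0 0 0 0 0 / 0 0 0 0 0 / 0 0 0 5 0
t=3: a0@(2,3) a1@(5,3) a2@(2,3) a3@(0,0) a4@(0,0) | pheromone: 10 0 0 0 0 / 0 0 0 0 0 / 0 0 0 11 0 / 0 0 0 0 0 / 0 0 0 0 0 / 0 0 0 6 0
t=4: a0@(2,3) a1@(5,3) a2@(2,3) a3@(0,0) a4@(0,0) | pheromone: 13 0 0 0 0 / 0 0 0 0 0 / 0 0 0 14 0 / 0 0 0 0 0 / 0 0 0 0 0 / 0 0 0 7 0
t=5: a0@(2,3) a1@(5,3) a2@(2,3) a3@(0,0) a4@(0,0) | pheromone: 16 0 0 0 0 / 0 0 0 0 0 / 0 0 0 17 0 / 0 0 0 0 0 / 0 0 0 0 0 / 0 0 0 8 0
t=6: a0@(2,3) a1@(5,3) a2@(2,3) a3@(0,0) a4@(0,0) | pheromone: 19 0 0 0 0 / 0 0 0 0 0 / 0 0 0 20 0 / 0 0 0 0 0 / 0 0 0 0 0 / 0 0 0 9 0
t=7: a0@(2,3) a1@(5,3) a2@(2,3) a3@(0,0) a4@(0,0) | pheromone: 22 0 0 0 0 / 0 0 0 0 0 / 0 0 0 23 0 / 0 0 0 0 0 / 0 0 0 0 0 / 0 0 0 10 0
t=8: a0@(2,3) a1@(5,3) a2@(2,3) a3@(0,0) a4@(0,0) | pheromone: 25 0 0 0 0 / 0 0 0 0 0 / 0 0 0 26 0 / 0 0 0 0 0 / 0 0 0 0 0 / 0 0 0 11 0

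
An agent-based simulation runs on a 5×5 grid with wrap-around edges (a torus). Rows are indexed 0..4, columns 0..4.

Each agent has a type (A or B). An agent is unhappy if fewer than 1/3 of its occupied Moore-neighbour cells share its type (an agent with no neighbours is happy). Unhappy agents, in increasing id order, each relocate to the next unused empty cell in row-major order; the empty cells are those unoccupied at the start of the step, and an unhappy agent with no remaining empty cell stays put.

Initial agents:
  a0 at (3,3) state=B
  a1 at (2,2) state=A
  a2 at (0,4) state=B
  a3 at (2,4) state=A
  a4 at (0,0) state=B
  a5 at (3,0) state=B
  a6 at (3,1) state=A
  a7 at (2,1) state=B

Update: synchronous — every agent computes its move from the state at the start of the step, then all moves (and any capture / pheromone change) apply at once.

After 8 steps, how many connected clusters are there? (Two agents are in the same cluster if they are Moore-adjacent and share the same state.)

t=1: a0@(0,1):B a1@(2,2):A a2@(0,4):B a3@(0,2):A a4@(0,0):B a5@(3,0):B a6@(3,1):A a7@(2,1):B
t=2: a0@(0,1):B a1@(2,2):A a2@(0,4):B a3@(0,3):A a4@(0,0):B a5@(3,0):B a6@(3,1):A a7@(2,1):B
t=3: a0@(0,1):B a1@(2,2):A a2@(0,4):B a3@(0,2):A a4@(0,0):B a5@(3,0):B a6@(3,1):A a7@(2,1):B
t=4: a0@(0,1):B a1@(2,2):A a2@(0,4):B a3@(0,3):A a4@(0,0):B a5@(3,0):B a6@(3,1):A a7@(2,1):B
t=5: a0@(0,1):B a1@(2,2):A a2@(0,4):B a3@(0,2):A a4@(0,0):B a5@(3,0):B a6@(3,1):A a7@(2,1):B
t=6: a0@(0,1):B a1@(2,2):A a2@(0,4):B a3@(0,3):A a4@(0,0):B a5@(3,0):B a6@(3,1):A a7@(2,1):B
t=7: a0@(0,1):B a1@(2,2):A a2@(0,4):B a3@(0,2):A a4@(0,0):B a5@(3,0):B a6@(3,1):A a7@(2,1):B
t=8: a0@(0,1):B a1@(2,2):A a2@(0,4):B a3@(0,3):A a4@(0,0):B a5@(3,0):B a6@(3,1):A a7@(2,1):B

4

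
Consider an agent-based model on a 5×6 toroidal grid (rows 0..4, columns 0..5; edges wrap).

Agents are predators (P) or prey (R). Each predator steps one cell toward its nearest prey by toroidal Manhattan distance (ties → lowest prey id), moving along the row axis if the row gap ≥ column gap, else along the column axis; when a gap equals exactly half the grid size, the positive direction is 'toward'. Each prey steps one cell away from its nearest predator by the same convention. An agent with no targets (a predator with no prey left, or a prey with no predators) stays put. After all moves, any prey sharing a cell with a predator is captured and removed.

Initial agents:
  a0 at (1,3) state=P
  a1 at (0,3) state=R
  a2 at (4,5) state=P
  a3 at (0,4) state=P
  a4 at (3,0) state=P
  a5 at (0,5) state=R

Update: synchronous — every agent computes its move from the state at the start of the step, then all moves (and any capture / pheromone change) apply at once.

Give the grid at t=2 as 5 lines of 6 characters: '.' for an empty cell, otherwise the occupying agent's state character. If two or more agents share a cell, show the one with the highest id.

......
.....P
.....R
...R..
.P.P..

t=1: a0@(0,3):P a1@(4,3):R a2@(0,5):P a3@(0,3):P a4@(4,0):P a5@(1,5):R
t=2: a0@(4,3):P a1@(3,3):R a2@(1,5):P a3@(4,3):P a4@(4,1):P a5@(2,5):R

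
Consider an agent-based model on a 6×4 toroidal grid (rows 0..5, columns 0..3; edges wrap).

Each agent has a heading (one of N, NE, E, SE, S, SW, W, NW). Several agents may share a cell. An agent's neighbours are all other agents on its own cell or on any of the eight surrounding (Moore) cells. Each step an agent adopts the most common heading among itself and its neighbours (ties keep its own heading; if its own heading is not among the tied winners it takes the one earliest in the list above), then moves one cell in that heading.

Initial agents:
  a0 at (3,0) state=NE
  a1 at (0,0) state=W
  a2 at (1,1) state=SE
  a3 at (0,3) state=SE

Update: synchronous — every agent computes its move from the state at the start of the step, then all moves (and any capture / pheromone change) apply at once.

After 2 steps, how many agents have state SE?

t=1: a0@(2,1):NE a1@(1,1):SE a2@(2,2):SE a3@(1,0):SE
t=2: a0@(3,2):SE a1@(2,2):SE a2@(3,3):SE a3@(2,1):SE

4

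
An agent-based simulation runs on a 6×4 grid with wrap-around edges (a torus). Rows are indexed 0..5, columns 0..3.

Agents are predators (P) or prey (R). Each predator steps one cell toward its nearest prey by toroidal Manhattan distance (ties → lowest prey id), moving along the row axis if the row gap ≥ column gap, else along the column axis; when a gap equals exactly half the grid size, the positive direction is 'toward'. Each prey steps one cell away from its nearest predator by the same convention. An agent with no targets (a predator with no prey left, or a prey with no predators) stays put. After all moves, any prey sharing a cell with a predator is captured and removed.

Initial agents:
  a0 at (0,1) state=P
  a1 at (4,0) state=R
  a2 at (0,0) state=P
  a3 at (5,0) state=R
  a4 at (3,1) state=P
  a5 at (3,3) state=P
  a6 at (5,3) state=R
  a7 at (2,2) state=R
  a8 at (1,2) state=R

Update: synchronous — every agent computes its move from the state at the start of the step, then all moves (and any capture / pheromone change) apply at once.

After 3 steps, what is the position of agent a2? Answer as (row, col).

(3, 0)

t=1: a0@(5,1):P a1@(3,0):R a2@(5,0):P a3@(4,0):R a4@(4,1):P a5@(4,3):P a7@(1,2):R a8@(2,2):R
t=2: a0@(4,1):P a1@(2,0):R a2@(4,0):P a3@(3,0):R a4@(4,0):P a5@(4,0):P a7@(2,2):R a8@(1,2):R
t=3: a0@(3,1):P a1@(1,0):R a2@(3,0):P a3@(2,0):R a4@(3,0):P a5@(3,0):P a7@(1,2):R a8@(0,2):R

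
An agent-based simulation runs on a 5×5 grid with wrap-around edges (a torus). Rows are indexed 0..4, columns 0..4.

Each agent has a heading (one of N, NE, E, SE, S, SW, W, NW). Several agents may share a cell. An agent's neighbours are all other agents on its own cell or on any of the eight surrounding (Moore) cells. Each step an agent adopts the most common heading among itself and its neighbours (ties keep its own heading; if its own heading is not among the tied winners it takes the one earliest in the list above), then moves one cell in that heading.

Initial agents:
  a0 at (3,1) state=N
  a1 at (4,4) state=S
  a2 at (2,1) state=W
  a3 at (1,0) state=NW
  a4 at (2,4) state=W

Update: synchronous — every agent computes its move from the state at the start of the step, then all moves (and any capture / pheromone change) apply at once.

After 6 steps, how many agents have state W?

4

t=1: a0@(2,1):N a1@(0,4):S a2@(2,0):W a3@(1,4):W a4@(2,3):W
t=2: a0@(1,1):N a1@(1,4):S a2@(2,4):W a3@(1,3):W a4@(2,2):W
t=3: a0@(0,1):N a1@(1,3):W a2@(2,3):W a3@(1,2):W a4@(2,1):W
t=4: a0@(4,1):N a1@(1,2):W a2@(2,2):W a3@(1,1):W a4@(2,0):W
t=5: a0@(3,1):N a1@(1,1):W a2@(2,1):W a3@(1,0):W a4@(2,4):W
t=6: a0@(2,1):N a1@(1,0):W a2@(2,0):W a3@(1,4):W a4@(2,3):W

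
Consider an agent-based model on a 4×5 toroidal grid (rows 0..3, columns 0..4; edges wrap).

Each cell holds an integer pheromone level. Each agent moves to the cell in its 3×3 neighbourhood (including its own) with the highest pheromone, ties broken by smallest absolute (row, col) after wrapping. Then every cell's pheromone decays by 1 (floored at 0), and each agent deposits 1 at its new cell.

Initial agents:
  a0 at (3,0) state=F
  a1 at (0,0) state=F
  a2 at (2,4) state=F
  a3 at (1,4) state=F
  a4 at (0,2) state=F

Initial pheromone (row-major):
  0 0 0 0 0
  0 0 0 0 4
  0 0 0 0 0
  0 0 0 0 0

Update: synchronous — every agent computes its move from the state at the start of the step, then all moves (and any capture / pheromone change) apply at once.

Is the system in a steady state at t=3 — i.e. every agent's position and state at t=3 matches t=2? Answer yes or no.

t=1: a0@(0,0) a1@(1,4) a2@(1,4) a3@(1,4) a4@(0,1) | pheromone: 1 1 0 0 0 / 0 0 0 0 6 / 0 0 0 0 0 / 0 0 0 0 0
t=2: a0@(1,4) a1@(1,4) a2@(1,4) a3@(1,4) a4@(0,0) | pheromone: 1 0 0 0 0 / 0 0 0 0 9 / 0 0 0 0 0 / 0 0 0 0 0
t=3: a0@(1,4) a1@(1,4) a2@(1,4) a3@(1,4) a4@(1,4) | pheromone: 0 0 0 0 0 / 0 0 0 0 13 / 0 0 0 0 0 / 0 0 0 0 0

no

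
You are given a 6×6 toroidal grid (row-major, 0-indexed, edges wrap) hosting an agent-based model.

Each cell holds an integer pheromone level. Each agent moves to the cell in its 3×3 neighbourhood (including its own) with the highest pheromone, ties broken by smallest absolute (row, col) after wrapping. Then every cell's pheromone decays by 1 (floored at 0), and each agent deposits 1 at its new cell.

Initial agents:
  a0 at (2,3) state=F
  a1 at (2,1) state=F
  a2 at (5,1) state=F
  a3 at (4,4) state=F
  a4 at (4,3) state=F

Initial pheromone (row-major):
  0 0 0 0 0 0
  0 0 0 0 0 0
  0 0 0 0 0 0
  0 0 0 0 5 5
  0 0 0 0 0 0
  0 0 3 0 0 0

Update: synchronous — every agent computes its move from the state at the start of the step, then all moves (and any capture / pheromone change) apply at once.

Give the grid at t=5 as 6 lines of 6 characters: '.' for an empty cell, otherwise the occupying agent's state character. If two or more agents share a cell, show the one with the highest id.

......
F.....
......
....F.
......
..F...

t=1: a0@(3,4) a1@(1,0) a2@(5,2) a3@(3,4) a4@(3,4) | pheromone: 0 0 0 0 0 0 / 1 0 0 0 0 0 / 0 0 0 0 0 0 / 0 0 0 0 7 4 / 0 0 0 0 0 0 / 0 0 3 0 0 0
t=2: a0@(3,4) a1@(1,0) a2@(5,2) a3@(3,4) a4@(3,4) | pheromone: 0 0 0 0 0 0 / 1 0 0 0 0 0 / 0 0 0 0 0 0 / 0 0 0 0 9 3 / 0 0 0 0 0 0 / 0 0 3 0 0 0
t=3: a0@(3,4) a1@(1,0) a2@(5,2) a3@(3,4) a4@(3,4) | pheromone: 0 0 0 0 0 0 / 1 0 0 0 0 0 / 0 0 0 0 0 0 / 0 0 0 0 11 2 / 0 0 0 0 0 0 / 0 0 3 0 0 0
t=4: a0@(3,4) a1@(1,0) a2@(5,2) a3@(3,4) a4@(3,4) | pheromone: 0 0 0 0 0 0 / 1 0 0 0 0 0 / 0 0 0 0 0 0 / 0 0 0 0 13 1 / 0 0 0 0 0 0 / 0 0 3 0 0 0
t=5: a0@(3,4) a1@(1,0) a2@(5,2) a3@(3,4) a4@(3,4) | pheromone: 0 0 0 0 0 0 / 1 0 0 0 0 0 / 0 0 0 0 0 0 / 0 0 0 0 15 0 / 0 0 0 0 0 0 / 0 0 3 0 0 0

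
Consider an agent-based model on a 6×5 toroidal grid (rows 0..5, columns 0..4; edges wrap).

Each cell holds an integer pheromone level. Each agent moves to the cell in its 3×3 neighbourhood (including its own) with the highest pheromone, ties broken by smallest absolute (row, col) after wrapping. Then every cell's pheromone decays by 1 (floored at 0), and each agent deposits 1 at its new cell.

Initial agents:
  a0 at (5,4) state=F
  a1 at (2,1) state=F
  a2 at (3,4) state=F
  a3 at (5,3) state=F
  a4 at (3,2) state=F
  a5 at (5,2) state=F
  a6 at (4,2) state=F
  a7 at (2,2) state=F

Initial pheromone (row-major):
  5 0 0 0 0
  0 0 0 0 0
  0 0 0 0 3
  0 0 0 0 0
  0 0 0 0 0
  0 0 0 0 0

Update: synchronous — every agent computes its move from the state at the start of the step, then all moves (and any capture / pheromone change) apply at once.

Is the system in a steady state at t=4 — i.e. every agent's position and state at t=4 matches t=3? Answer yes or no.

no

t=1: a0@(0,0) a1@(1,0) a2@(2,4) a3@(0,2) a4@(2,1) a5@(0,1) a6@(3,1) a7@(1,1) | pheromone: 5 1 1 0 0 / 1 1 0 0 0 / 0 1 0 0 3 / 0 1 0 0 0 / 0 0 0 0 0 / 0 0 0 0 0
t=2: a0@(0,0) a1@(0,0) a2@(2,4) a3@(0,1) a4@(1,0) a5@(0,0) a6@(2,1) a7@(0,0) | pheromone: 8 1 0 0 0 / 1 0 0 0 0 / 0 1 0 0 3 / 0 0 0 0 0 / 0 0 0 0 0 / 0 0 0 0 0
t=3: a0@(0,0) a1@(0,0) a2@(2,4) a3@(0,0) a4@(0,0) a5@(0,0) a6@(1,0) a7@(0,0) | pheromone: 13 0 0 0 0 / 1 0 0 0 0 / 0 0 0 0 3 / 0 0 0 0 0 / 0 0 0 0 0 / 0 0 0 0 0
t=4: a0@(0,0) a1@(0,0) a2@(2,4) a3@(0,0) a4@(0,0) a5@(0,0) a6@(0,0) a7@(0,0) | pheromone: 19 0 0 0 0 / 0 0 0 0 0 / 0 0 0 0 3 / 0 0 0 0 0 / 0 0 0 0 0 / 0 0 0 0 0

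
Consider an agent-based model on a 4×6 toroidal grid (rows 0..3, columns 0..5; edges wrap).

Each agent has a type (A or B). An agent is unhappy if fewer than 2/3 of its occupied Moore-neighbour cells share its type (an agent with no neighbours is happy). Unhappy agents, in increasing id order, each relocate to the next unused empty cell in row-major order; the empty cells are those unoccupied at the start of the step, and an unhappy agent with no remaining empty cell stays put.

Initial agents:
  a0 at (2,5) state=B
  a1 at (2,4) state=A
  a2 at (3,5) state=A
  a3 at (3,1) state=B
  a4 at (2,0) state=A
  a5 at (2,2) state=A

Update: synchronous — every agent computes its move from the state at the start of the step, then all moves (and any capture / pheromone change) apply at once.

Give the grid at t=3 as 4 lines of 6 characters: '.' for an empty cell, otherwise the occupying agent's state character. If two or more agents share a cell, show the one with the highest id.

t=1: a0@(0,0):B a1@(0,1):A a2@(3,5):A a3@(0,2):B a4@(0,3):A a5@(0,4):A
t=2: a0@(0,5):B a1@(1,0):A a2@(1,1):A a3@(1,2):B a4@(1,3):A a5@(0,4):A
t=3: a0@(0,0):B a1@(0,1):A a2@(0,2):A a3@(0,3):B a4@(1,4):A a5@(1,5):A

BAAB..
....AA
......
......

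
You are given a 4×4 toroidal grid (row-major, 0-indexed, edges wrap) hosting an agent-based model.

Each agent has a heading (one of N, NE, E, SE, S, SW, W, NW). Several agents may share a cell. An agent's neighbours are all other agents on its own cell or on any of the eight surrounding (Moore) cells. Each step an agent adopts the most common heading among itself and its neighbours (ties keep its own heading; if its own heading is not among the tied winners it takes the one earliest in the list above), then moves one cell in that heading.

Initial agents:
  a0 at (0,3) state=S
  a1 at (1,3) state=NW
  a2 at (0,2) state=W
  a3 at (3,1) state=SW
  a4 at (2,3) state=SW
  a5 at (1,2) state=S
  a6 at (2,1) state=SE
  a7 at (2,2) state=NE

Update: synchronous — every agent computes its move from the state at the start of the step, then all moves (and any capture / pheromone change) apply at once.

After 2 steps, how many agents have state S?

t=1: a0@(1,3):S a1@(2,3):S a2@(1,2):S a3@(0,0):SW a4@(3,2):SW a5@(2,2):S a6@(3,2):SE a7@(3,1):SW
t=2: a0@(2,3):S a1@(3,3):S a2@(2,2):S a3@(1,3):SW a4@(0,1):SW a5@(3,2):S a6@(0,2):S a7@(0,0):SW

5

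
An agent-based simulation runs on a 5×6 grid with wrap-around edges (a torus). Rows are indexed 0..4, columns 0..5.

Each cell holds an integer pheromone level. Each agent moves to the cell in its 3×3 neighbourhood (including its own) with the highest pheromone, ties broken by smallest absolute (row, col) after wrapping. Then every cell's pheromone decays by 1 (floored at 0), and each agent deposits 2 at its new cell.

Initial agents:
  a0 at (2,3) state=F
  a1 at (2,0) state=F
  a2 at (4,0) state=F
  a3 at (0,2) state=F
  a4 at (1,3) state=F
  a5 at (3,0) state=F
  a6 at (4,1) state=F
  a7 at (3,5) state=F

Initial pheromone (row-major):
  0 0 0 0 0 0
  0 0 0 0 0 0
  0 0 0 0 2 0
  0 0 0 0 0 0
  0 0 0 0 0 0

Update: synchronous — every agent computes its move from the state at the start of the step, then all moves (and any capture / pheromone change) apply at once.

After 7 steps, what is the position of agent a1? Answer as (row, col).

t=1: a0@(2,4) a1@(1,0) a2@(0,0) a3@(0,1) a4@(2,4) a5@(2,0) a6@(0,0) a7@(2,4) | pheromone: 4 2 0 0 0 0 / 2 0 0 0 0 0 / 2 0 0 0 7 0 / 0 0 0 0 0 0 / 0 0 0 0 0 0
t=2: a0@(2,4) a1@(0,0) a2@(0,0) a3@(0,0) a4@(2,4) a5@(1,0) a6@(0,0) a7@(2,4) | pheromone: 11 1 0 0 0 0 / 3 0 0 0 0 0 / 1 0 0 0 12 0 / 0 0 0 0 0 0 / 0 0 0 0 0 0
t=3: a0@(2,4) a1@(0,0) a2@(0,0) a3@(0,0) a4@(2,4) a5@(0,0) a6@(0,0) a7@(2,4) | pheromone: 20 0 0 0 0 0 / 2 0 0 0 0 0 / 0 0 0 0 17 0 / 0 0 0 0 0 0 / 0 0 0 0 0 0
t=4: a0@(2,4) a1@(0,0) a2@(0,0) a3@(0,0) a4@(2,4) a5@(0,0) a6@(0,0) a7@(2,4) | pheromone: 29 0 0 0 0 0 / 1 0 0 0 0 0 / 0 0 0 0 22 0 / 0 0 0 0 0 0 / 0 0 0 0 0 0
t=5: a0@(2,4) a1@(0,0) a2@(0,0) a3@(0,0) a4@(2,4) a5@(0,0) a6@(0,0) a7@(2,4) | pheromone: 38 0 0 0 0 0 / 0 0 0 0 0 0 / 0 0 0 0 27 0 / 0 0 0 0 0 0 / 0 0 0 0 0 0
t=6: a0@(2,4) a1@(0,0) a2@(0,0) a3@(0,0) a4@(2,4) a5@(0,0) a6@(0,0) a7@(2,4) | pheromone: 47 0 0 0 0 0 / 0 0 0 0 0 0 / 0 0 0 0 32 0 / 0 0 0 0 0 0 / 0 0 0 0 0 0
t=7: a0@(2,4) a1@(0,0) a2@(0,0) a3@(0,0) a4@(2,4) a5@(0,0) a6@(0,0) a7@(2,4) | pheromone: 56 0 0 0 0 0 / 0 0 0 0 0 0 / 0 0 0 0 37 0 / 0 0 0 0 0 0 / 0 0 0 0 0 0

(0, 0)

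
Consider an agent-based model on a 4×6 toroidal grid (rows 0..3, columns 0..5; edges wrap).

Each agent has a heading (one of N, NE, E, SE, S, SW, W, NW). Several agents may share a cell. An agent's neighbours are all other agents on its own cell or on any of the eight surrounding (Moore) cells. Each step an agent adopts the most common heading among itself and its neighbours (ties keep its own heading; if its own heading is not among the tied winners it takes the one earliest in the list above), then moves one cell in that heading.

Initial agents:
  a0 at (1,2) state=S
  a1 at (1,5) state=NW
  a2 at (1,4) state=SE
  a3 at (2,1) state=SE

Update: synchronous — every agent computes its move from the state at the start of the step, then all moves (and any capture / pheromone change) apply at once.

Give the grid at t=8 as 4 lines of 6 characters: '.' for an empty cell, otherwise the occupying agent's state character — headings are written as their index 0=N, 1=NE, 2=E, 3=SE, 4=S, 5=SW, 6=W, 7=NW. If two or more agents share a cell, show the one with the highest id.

......
3.47..
...3..
......

t=1: a0@(2,2):S a1@(0,4):NW a2@(2,5):SE a3@(3,2):SE
t=2: a0@(3,2):S a1@(3,3):NW a2@(3,0):SE a3@(0,3):SE
t=3: a0@(0,2):S a1@(2,2):NW a2@(0,1):SE a3@(1,4):SE
t=4: a0@(1,2):S a1@(1,1):NW a2@(1,2):SE a3@(2,5):SE
t=5: a0@(2,2):S a1@(0,0):NW a2@(2,3):SE a3@(3,0):SE
t=6: a0@(3,2):S a1@(3,5):NW a2@(3,4):SE a3@(0,1):SE
t=7: a0@(0,2):S a1@(2,4):NW a2@(0,5):SE a3@(1,2):SE
t=8: a0@(1,2):S a1@(1,3):NW a2@(1,0):SE a3@(2,3):SE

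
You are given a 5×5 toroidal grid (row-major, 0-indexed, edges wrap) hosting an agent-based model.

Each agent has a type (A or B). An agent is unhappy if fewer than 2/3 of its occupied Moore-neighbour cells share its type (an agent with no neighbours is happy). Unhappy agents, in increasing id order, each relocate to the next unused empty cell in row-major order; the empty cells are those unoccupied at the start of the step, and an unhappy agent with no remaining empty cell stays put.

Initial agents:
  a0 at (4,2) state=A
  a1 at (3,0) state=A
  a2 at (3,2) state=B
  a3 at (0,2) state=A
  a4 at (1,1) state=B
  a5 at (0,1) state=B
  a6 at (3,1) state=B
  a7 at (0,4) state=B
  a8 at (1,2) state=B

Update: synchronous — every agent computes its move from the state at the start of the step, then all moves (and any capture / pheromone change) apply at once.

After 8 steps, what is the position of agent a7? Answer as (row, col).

(2, 3)

t=1: a0@(0,0):A a1@(0,3):A a2@(1,0):B a3@(1,3):A a4@(1,1):B a5@(1,4):B a6@(2,0):B a7@(0,4):B a8@(1,2):B
t=2: a0@(0,1):A a1@(0,2):A a2@(1,0):B a3@(2,1):A a4@(1,1):B a5@(2,2):B a6@(2,0):B a7@(2,3):B a8@(2,4):B
t=3: a0@(0,0):A a1@(0,3):A a2@(0,4):B a3@(1,2):A a4@(1,3):B a5@(2,2):B a6@(2,0):B a7@(2,3):B a8@(2,4):B
t=4: a0@(0,1):A a1@(0,2):A a2@(1,0):B a3@(1,1):A a4@(1,3):B a5@(2,2):B a6@(2,0):B a7@(2,3):B a8@(2,4):B
t=5: a0@(0,1):A a1@(0,2):A a2@(0,0):B a3@(0,3):A a4@(1,3):B a5@(2,2):B a6@(2,0):B a7@(2,3):B a8@(2,4):B
t=6: a0@(0,4):A a1@(0,2):A a2@(1,0):B a3@(1,1):A a4@(1,2):B a5@(2,2):B a6@(2,0):B a7@(2,3):B a8@(2,4):B
t=7: a0@(0,0):A a1@(0,1):A a2@(0,3):B a3@(1,3):A a4@(1,4):B a5@(2,2):B a6@(2,0):B a7@(2,3):B a8@(2,4):B
t=8: a0@(0,2):A a1@(0,1):A a2@(0,4):B a3@(1,0):A a4@(1,4):B a5@(1,1):B a6@(2,0):B a7@(2,3):B a8@(2,4):B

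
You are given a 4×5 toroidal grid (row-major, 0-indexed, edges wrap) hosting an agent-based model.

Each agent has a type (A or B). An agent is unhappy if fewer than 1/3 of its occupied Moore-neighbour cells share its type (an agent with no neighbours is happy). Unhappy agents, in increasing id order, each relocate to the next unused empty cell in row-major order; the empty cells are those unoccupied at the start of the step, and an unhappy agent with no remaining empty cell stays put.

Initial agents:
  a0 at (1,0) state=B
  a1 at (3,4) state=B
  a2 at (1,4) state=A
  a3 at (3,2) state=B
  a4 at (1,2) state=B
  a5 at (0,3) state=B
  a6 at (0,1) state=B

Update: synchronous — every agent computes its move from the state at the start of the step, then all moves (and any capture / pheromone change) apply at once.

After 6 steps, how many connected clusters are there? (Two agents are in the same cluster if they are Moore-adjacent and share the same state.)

t=1: a0@(1,0):B a1@(3,4):B a2@(0,0):A a3@(3,2):B a4@(1,2):B a5@(0,3):B a6@(0,1):B
t=2: a0@(1,0):B a1@(3,4):B a2@(0,2):A a3@(3,2):B a4@(1,2):B a5@(0,3):B a6@(0,1):B
t=3: a0@(1,0):B a1@(3,4):B a2@(0,0):A a3@(3,2):B a4@(1,2):B a5@(0,3):B a6@(0,1):B
t=4: a0@(1,0):B a1@(3,4):B a2@(0,2):A a3@(3,2):B a4@(1,2):B a5@(0,3):B a6@(0,1):B
t=5: a0@(1,0):B a1@(3,4):B a2@(0,0):A a3@(3,2):B a4@(1,2):B a5@(0,3):B a6@(0,1):B
t=6: a0@(1,0):B a1@(3,4):B a2@(0,2):A a3@(3,2):B a4@(1,2):B a5@(0,3):B a6@(0,1):B

2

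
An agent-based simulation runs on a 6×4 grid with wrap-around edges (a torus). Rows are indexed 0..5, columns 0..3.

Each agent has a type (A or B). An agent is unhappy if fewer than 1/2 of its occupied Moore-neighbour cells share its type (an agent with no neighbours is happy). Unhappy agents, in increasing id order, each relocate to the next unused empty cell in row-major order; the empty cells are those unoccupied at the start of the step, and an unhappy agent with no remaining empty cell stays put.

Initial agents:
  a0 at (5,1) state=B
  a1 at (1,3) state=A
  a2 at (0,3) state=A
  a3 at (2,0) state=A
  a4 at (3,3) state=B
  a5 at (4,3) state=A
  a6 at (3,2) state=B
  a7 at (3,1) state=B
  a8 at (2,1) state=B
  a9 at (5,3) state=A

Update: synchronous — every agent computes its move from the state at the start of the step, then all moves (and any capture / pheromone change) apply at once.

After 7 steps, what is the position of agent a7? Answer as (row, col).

(3, 1)

t=1: a0@(5,1):B a1@(1,3):A a2@(0,3):A a3@(0,0):A a4@(0,1):B a5@(0,2):A a6@(3,2):B a7@(3,1):B a8@(2,1):B a9@(5,3):A
t=2: a0@(1,0):B a1@(1,3):A a2@(0,3):A a3@(0,0):A a4@(1,1):B a5@(0,2):A a6@(3,2):B a7@(3,1):B a8@(2,1):B a9@(5,3):A
t=3: a0@(0,1):B a1@(1,3):A a2@(0,3):A a3@(0,0):A a4@(1,1):B a5@(0,2):A a6@(3,2):B a7@(3,1):B a8@(2,1):B a9@(5,3):A
t=4: a0@(1,0):B a1@(1,3):A a2@(0,3):A a3@(0,0):A a4@(1,1):B a5@(0,2):A a6@(3,2):B a7@(3,1):B a8@(2,1):B a9@(5,3):A
t=5: a0@(0,1):B a1@(1,3):A a2@(0,3):A a3@(0,0):A a4@(1,1):B a5@(0,2):A a6@(3,2):B a7@(3,1):B a8@(2,1):B a9@(5,3):A
t=6: a0@(1,0):B a1@(1,3):A a2@(0,3):A a3@(0,0):A a4@(1,1):B a5@(0,2):A a6@(3,2):B a7@(3,1):B a8@(2,1):B a9@(5,3):A
t=7: a0@(0,1):B a1@(1,3):A a2@(0,3):A a3@(0,0):A a4@(1,1):B a5@(0,2):A a6@(3,2):B a7@(3,1):B a8@(2,1):B a9@(5,3):A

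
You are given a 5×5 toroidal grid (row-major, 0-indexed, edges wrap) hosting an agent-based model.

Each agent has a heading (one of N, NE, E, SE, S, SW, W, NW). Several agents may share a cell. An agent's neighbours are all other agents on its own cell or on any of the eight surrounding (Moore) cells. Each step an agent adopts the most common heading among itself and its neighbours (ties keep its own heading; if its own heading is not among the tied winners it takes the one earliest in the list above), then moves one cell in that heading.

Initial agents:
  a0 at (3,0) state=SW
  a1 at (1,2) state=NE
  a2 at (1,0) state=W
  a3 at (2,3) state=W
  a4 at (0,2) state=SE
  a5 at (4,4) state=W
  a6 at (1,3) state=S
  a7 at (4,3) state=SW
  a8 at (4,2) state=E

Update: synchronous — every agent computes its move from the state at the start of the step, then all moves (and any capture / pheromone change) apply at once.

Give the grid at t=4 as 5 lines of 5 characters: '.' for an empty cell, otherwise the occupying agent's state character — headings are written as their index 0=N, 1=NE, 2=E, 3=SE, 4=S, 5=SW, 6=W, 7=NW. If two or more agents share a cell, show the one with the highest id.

.....
.....
55...
55..5
5...5

t=1: a0@(4,4):SW a1@(0,3):NE a2@(1,4):W a3@(2,2):W a4@(1,3):SE a5@(0,3):SW a6@(2,3):S a7@(0,2):SW a8@(4,3):E
t=2: a0@(0,3):SW a1@(1,2):SW a2@(1,3):W a3@(2,1):W a4@(2,2):SW a5@(1,2):SW a6@(2,2):W a7@(1,1):SW a8@(0,2):SW
t=3: a0@(1,2):SW a1@(2,1):SW a2@(2,2):SW a3@(3,0):SW a4@(3,1):SW a5@(2,1):SW a6@(3,1):SW a7@(2,0):SW a8@(1,1):SW
t=4: a0@(2,1):SW a1@(3,0):SW a2@(3,1):SW a3@(4,4):SW a4@(4,0):SW a5@(3,0):SW a6@(4,0):SW a7@(3,4):SW a8@(2,0):SW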